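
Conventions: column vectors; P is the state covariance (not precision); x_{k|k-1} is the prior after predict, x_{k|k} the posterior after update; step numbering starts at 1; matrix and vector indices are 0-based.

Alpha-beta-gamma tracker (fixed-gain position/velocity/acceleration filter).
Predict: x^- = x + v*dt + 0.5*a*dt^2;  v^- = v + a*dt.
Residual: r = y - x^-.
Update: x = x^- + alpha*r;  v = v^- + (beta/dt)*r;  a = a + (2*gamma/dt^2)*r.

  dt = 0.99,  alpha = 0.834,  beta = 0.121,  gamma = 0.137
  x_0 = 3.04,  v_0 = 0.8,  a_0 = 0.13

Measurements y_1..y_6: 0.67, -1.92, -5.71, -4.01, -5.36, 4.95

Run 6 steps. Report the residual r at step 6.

step 1: x_pred=3.8957  r=-3.2257  x^+=1.2055  v^+=0.5344  a^+=-0.7718
step 2: x_pred=1.3564  r=-3.2764  x^+=-1.3761  v^+=-0.6301  a^+=-1.6877
step 3: x_pred=-2.8270  r=-2.8830  x^+=-5.2314  v^+=-2.6533  a^+=-2.4937
step 4: x_pred=-9.0802  r=5.0702  x^+=-4.8517  v^+=-4.5024  a^+=-1.0763
step 5: x_pred=-9.8365  r=4.4765  x^+=-6.1031  v^+=-5.0208  a^+=0.1752
step 6: x_pred=-10.9878  r=15.9378  x^+=2.3043  v^+=-2.8994  a^+=4.6308

resid = 15.9378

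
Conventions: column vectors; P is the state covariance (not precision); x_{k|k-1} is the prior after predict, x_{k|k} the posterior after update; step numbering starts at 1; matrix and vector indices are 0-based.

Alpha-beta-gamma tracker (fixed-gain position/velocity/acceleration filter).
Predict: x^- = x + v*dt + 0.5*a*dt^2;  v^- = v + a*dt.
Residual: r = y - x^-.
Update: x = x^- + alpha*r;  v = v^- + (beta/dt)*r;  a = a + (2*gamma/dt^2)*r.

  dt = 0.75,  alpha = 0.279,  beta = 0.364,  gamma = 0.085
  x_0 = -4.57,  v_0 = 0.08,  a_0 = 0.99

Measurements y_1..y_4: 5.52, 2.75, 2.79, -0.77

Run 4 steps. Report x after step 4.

step 1: x_pred=-4.2316  r=9.7516  x^+=-1.5109  v^+=5.5553  a^+=3.9371
step 2: x_pred=3.7629  r=-1.0129  x^+=3.4803  v^+=8.0165  a^+=3.6310
step 3: x_pred=10.5139  r=-7.7239  x^+=8.3589  v^+=6.9911  a^+=1.2967
step 4: x_pred=13.9670  r=-14.7370  x^+=9.8554  v^+=0.8113  a^+=-3.1572

x_post = 9.8554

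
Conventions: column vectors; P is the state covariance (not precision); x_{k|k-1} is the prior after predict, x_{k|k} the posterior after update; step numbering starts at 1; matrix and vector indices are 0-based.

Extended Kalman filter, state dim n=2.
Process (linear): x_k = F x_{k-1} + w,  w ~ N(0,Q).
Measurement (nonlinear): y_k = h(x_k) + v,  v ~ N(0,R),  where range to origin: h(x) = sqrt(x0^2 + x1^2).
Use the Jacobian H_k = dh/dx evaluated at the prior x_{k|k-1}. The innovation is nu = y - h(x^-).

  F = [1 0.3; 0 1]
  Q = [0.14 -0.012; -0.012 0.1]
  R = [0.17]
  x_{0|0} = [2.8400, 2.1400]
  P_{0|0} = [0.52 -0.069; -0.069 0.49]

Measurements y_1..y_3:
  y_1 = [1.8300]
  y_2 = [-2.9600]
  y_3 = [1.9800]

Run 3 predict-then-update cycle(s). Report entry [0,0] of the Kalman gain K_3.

K[0,0] = -0.2750

step 1: x^-=[3.4820, 2.1400]  P^-=[0.6627 0.0660; 0.0660 0.5900]  H_jac=[0.8520 0.5236]  S=[0.8717]  K=[0.6874; 0.4189]  nu=[-2.2570]  x^+=[1.9306, 1.1945]  P^+=[0.2509 -0.1850; -0.1850 0.4370]
step 2: x^-=[2.2889, 1.1945]  P^-=[0.3192 -0.0659; -0.0659 0.5370]  H_jac=[0.8865 0.4626]  S=[0.4818]  K=[0.5241; 0.3945]  nu=[-5.5418]  x^+=[-0.6156, -0.9916]  P^+=[0.1869 -0.1655; -0.1655 0.4621]
step 3: x^-=[-0.9130, -0.9916]  P^-=[0.2692 -0.0389; -0.0389 0.5621]  H_jac=[-0.6774 -0.7356]  S=[0.5589]  K=[-0.2750; -0.6927]  nu=[0.6321]  x^+=[-1.0869, -1.4294]  P^+=[0.2269 -0.1453; -0.1453 0.2939]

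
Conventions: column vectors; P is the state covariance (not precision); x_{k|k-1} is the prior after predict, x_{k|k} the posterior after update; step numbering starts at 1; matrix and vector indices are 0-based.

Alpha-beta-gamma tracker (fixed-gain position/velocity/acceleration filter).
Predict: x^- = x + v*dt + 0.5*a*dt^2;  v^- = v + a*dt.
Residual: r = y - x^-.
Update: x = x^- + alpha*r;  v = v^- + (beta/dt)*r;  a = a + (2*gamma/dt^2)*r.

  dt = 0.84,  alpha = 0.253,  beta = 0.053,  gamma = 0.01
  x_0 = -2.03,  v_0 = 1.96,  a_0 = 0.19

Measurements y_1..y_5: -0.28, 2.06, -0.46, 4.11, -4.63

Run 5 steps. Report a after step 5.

step 1: x_pred=-0.3166  r=0.0366  x^+=-0.3073  v^+=2.1219  a^+=0.1910
step 2: x_pred=1.5425  r=0.5175  x^+=1.6734  v^+=2.3150  a^+=0.2057
step 3: x_pred=3.6906  r=-4.1506  x^+=2.6405  v^+=2.2259  a^+=0.0881
step 4: x_pred=4.5414  r=-0.4314  x^+=4.4322  v^+=2.2727  a^+=0.0758
step 5: x_pred=6.3680  r=-10.9980  x^+=3.5855  v^+=1.6425  a^+=-0.2359

a_post = -0.2359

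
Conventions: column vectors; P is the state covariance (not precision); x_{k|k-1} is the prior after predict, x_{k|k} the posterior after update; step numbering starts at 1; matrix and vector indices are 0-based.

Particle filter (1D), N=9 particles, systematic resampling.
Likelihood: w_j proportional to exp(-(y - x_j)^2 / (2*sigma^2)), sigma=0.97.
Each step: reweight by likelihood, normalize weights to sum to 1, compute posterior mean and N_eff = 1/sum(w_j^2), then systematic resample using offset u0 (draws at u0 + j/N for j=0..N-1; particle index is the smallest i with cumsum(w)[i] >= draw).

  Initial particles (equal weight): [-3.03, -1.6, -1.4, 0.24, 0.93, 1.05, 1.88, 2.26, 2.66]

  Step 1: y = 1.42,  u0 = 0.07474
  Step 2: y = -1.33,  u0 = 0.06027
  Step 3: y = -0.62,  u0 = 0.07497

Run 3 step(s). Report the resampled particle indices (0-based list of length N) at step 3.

step 1: w=[0.0000, 0.0018, 0.0034, 0.1101, 0.2032, 0.2146, 0.2063, 0.1586, 0.1020]  mean=1.4506  Neff=5.6307  idx=[3, 4, 4, 5, 5, 6, 7, 7, 8]
step 2: w=[0.5318, 0.1306, 0.1306, 0.0971, 0.0971, 0.0083, 0.0021, 0.0021, 0.0004]  mean=0.6005  Neff=2.9778  idx=[0, 0, 0, 0, 0, 1, 2, 3, 4]
step 3: w=[0.1539, 0.1539, 0.1539, 0.1539, 0.1539, 0.0636, 0.0636, 0.0518, 0.0518]  mean=0.4116  Neff=7.5870  idx=[0, 1, 1, 2, 3, 4, 4, 6, 8]

resampled_idx = [0, 1, 1, 2, 3, 4, 4, 6, 8]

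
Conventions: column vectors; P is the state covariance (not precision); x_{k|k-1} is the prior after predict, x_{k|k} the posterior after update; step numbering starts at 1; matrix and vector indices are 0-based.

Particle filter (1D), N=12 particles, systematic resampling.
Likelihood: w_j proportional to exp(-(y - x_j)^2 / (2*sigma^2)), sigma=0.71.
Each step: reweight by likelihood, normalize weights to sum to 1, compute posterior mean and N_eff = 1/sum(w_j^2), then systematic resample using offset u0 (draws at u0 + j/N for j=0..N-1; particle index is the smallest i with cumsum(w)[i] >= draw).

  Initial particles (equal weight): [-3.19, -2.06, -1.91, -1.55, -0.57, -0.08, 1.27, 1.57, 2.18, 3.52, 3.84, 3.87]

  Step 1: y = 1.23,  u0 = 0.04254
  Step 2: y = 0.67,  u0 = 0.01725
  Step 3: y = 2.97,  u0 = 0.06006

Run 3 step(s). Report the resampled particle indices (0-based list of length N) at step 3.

resampled_idx = [2, 3, 4, 6, 7, 8, 9, 9, 10, 10, 11, 11]

step 1: w=[0.0000, 0.0000, 0.0000, 0.0002, 0.0159, 0.0721, 0.3947, 0.3525, 0.1615, 0.0022, 0.0005, 0.0004]  mean=1.4027  Neff=3.2089  idx=[5, 6, 6, 6, 6, 6, 7, 7, 7, 7, 8, 8]
step 2: w=[0.0943, 0.1153, 0.1153, 0.1153, 0.1153, 0.1153, 0.0738, 0.0738, 0.0738, 0.0738, 0.0172, 0.0172]  mean=1.2625  Neff=10.2381  idx=[0, 1, 1, 2, 3, 3, 4, 5, 6, 7, 8, 9]
step 3: w=[0.0001, 0.0586, 0.0586, 0.0586, 0.0586, 0.0586, 0.0586, 0.0586, 0.1474, 0.1474, 0.1474, 0.1474]  mean=1.4468  Neff=9.0116  idx=[2, 3, 4, 6, 7, 8, 9, 9, 10, 10, 11, 11]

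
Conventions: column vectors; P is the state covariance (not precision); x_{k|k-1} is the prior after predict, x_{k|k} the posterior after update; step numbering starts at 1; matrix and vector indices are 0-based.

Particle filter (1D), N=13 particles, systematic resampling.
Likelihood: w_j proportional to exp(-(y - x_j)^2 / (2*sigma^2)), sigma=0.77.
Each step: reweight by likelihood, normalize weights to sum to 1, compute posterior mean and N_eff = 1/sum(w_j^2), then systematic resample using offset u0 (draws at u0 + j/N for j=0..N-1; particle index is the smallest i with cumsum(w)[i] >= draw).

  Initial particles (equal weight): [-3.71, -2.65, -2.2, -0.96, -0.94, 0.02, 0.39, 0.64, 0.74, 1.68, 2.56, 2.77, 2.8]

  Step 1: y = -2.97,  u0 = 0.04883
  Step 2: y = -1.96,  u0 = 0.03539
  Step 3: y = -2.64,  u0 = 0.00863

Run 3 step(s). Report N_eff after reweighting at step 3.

N_eff = 11.7741

step 1: w=[0.2840, 0.4134, 0.2734, 0.0149, 0.0140, 0.0002, 0.0000, 0.0000, 0.0000, 0.0000, 0.0000, 0.0000, 0.0000]  mean=-2.7782  Neff=3.0605  idx=[0, 0, 0, 0, 1, 1, 1, 1, 1, 2, 2, 2, 3]
step 2: w=[0.0109, 0.0109, 0.0109, 0.0109, 0.0965, 0.0965, 0.0965, 0.0965, 0.0965, 0.1373, 0.1373, 0.1373, 0.0620]  mean=-2.4060  Neff=9.3074  idx=[3, 4, 5, 6, 7, 7, 8, 9, 9, 10, 11, 11, 12]
step 3: w=[0.0355, 0.0933, 0.0933, 0.0933, 0.0933, 0.0933, 0.0933, 0.0792, 0.0792, 0.0792, 0.0792, 0.0792, 0.0086]  mean=-2.4948  Neff=11.7741  idx=[0, 1, 2, 3, 4, 4, 5, 6, 7, 8, 9, 10, 11]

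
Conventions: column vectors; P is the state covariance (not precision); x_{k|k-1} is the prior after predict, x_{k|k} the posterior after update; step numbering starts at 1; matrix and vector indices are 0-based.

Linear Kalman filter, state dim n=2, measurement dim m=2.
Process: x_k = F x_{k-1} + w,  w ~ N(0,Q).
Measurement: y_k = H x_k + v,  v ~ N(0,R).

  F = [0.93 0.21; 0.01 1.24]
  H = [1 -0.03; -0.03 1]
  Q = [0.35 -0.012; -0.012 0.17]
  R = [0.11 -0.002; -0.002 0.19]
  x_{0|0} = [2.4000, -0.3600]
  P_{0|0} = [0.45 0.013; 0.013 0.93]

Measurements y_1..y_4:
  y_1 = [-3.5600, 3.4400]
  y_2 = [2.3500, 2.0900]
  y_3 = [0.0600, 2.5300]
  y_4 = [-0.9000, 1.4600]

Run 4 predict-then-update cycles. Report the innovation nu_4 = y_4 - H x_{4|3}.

step 1: x^-=[2.1564, -0.4224]  P^-=[0.7853 0.2494; 0.2494 1.6003]  S=[0.8818 0.1760; 0.1760 1.7761]  K=[0.8740 0.0405; 0.0503 0.8918]  nu=[-5.7291, 3.9271]  x^+=[-2.6918, 2.7917]  P^+=[0.0963 0.0088; 0.0088 0.1696]
step 2: x^-=[-1.9171, 3.4348]  P^-=[0.4442 0.0433; 0.0433 0.4310]  S=[0.5520 0.0151; 0.0151 0.6188]  K=[0.8016 0.0289; 0.0361 0.6935]  nu=[4.3701, -1.4023]  x^+=[1.5455, 2.6198]  P^+=[0.0883 0.0065; 0.0065 0.1319]
step 3: x^-=[1.9875, 3.2640]  P^-=[0.4348 0.0307; 0.0307 0.3730]  S=[0.5432 0.0045; 0.0045 0.5615]  K=[0.7984 0.0251; 0.0304 0.6623]  nu=[-1.8295, -0.6744]  x^+=[0.5099, 2.7616]  P^+=[0.0879 0.0058; 0.0058 0.1260]
step 4: x^-=[1.0541, 3.4295]  P^-=[0.4339 0.0283; 0.0283 0.3638]  S=[0.5425 0.0024; 0.0024 0.5525]  K=[0.7981 0.0242; 0.0292 0.6568]  nu=[-1.8513, -1.9379]  x^+=[-0.4703, 2.1027]  P^+=[0.0879 0.0056; 0.0056 0.1249]

innov = [-1.8513, -1.9379]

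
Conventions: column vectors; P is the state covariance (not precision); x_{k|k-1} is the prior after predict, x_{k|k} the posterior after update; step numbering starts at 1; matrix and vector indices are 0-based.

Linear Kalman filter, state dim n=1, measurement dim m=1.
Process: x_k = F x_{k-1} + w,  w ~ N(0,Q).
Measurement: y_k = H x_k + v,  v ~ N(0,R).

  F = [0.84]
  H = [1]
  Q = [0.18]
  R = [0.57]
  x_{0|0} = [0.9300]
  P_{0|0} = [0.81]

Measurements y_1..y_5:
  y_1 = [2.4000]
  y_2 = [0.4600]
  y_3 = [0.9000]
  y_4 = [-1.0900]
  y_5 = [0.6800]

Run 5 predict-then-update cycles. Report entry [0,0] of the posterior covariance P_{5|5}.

step 1: x^-=[0.7812]  P^-=[0.7515]  S=[1.3215]  K=[0.5687]  nu=[1.6188]  x^+=[1.7018]  P^+=[0.3241]
step 2: x^-=[1.4295]  P^-=[0.4087]  S=[0.9787]  K=[0.4176]  nu=[-0.9695]  x^+=[1.0246]  P^+=[0.2380]
step 3: x^-=[0.8607]  P^-=[0.3480]  S=[0.9180]  K=[0.3791]  nu=[0.0393]  x^+=[0.8756]  P^+=[0.2161]
step 4: x^-=[0.7355]  P^-=[0.3325]  S=[0.9025]  K=[0.3684]  nu=[-1.8255]  x^+=[0.0630]  P^+=[0.2100]
step 5: x^-=[0.0529]  P^-=[0.3282]  S=[0.8982]  K=[0.3654]  nu=[0.6271]  x^+=[0.2820]  P^+=[0.2083]

P_post[0,0] = 0.2083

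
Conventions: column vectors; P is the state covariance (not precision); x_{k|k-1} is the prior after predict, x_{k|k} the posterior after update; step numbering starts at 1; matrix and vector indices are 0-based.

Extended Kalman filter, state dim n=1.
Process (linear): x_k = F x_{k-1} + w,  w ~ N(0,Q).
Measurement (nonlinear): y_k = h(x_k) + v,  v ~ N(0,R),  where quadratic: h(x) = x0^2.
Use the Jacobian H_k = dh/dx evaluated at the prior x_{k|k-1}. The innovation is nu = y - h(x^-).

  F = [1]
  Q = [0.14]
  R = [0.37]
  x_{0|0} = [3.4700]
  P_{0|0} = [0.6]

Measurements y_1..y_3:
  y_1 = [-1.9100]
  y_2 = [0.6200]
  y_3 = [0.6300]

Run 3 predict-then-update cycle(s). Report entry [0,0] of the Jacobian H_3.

H_jac[0,0] = 2.1353

step 1: x^-=[3.4700]  P^-=[0.7400]  H_jac=[6.9400]  S=[36.0111]  K=[0.1426]  nu=[-13.9509]  x^+=[1.4804]  P^+=[0.0076]
step 2: x^-=[1.4804]  P^-=[0.1476]  H_jac=[2.9609]  S=[1.6640]  K=[0.2626]  nu=[-1.5717]  x^+=[1.0676]  P^+=[0.0328]
step 3: x^-=[1.0676]  P^-=[0.1728]  H_jac=[2.1353]  S=[1.1580]  K=[0.3187]  nu=[-0.5099]  x^+=[0.9052]  P^+=[0.0552]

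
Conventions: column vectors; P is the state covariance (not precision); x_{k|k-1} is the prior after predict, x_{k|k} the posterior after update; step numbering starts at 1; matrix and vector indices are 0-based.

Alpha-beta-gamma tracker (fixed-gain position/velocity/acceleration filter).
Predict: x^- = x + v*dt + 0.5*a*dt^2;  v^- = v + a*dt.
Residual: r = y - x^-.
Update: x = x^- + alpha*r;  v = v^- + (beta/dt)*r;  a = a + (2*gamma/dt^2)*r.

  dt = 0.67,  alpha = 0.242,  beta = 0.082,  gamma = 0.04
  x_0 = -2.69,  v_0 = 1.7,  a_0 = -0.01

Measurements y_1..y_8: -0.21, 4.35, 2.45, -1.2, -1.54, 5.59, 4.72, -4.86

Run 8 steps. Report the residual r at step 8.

resid = -9.7186

step 1: x_pred=-1.5532  r=1.3432  x^+=-1.2282  v^+=1.8577  a^+=0.2294
step 2: x_pred=0.0680  r=4.2820  x^+=1.1042  v^+=2.5355  a^+=0.9925
step 3: x_pred=3.0257  r=-0.5757  x^+=2.8864  v^+=3.1300  a^+=0.8899
step 4: x_pred=5.1832  r=-6.3832  x^+=3.6385  v^+=2.9450  a^+=-0.2477
step 5: x_pred=5.5560  r=-7.0960  x^+=3.8388  v^+=1.9106  a^+=-1.5123
step 6: x_pred=4.7794  r=0.8106  x^+=4.9756  v^+=0.9965  a^+=-1.3678
step 7: x_pred=5.3362  r=-0.6162  x^+=5.1871  v^+=0.0047  a^+=-1.4777
step 8: x_pred=4.8586  r=-9.7186  x^+=2.5067  v^+=-2.1748  a^+=-3.2096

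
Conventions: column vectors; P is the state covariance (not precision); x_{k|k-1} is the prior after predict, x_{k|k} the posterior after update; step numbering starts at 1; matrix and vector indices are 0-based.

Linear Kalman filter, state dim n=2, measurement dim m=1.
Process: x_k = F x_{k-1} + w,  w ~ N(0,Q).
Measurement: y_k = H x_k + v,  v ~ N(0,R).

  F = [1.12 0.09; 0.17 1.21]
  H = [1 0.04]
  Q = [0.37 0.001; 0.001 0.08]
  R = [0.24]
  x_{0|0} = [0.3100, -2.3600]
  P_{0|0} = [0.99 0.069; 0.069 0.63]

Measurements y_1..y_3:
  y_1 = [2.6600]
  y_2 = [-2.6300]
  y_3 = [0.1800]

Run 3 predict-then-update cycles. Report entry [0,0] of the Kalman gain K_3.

step 1: x^-=[0.1348, -2.8029]  P^-=[1.6309 0.3527; 0.3527 1.0594]  S=[1.9008]  K=[0.8654; 0.2078]  nu=[2.6373]  x^+=[2.4172, -2.2548]  P^+=[0.2073 0.0108; 0.0108 0.9773]
step 2: x^-=[2.5043, -2.3174]  P^-=[0.6401 0.1617; 0.1617 1.5213]  S=[0.8955]  K=[0.7220; 0.2485]  nu=[-5.0416]  x^+=[-1.1359, -3.5702]  P^+=[0.1732 0.0010; 0.0010 1.4660]
step 3: x^-=[-1.5936, -4.5131]  P^-=[0.5994 0.1950; 0.1950 2.2317]  S=[0.8586]  K=[0.7072; 0.3311]  nu=[1.9541]  x^+=[-0.2116, -3.8661]  P^+=[0.1700 -0.0060; -0.0060 2.1376]

K[0,0] = 0.7072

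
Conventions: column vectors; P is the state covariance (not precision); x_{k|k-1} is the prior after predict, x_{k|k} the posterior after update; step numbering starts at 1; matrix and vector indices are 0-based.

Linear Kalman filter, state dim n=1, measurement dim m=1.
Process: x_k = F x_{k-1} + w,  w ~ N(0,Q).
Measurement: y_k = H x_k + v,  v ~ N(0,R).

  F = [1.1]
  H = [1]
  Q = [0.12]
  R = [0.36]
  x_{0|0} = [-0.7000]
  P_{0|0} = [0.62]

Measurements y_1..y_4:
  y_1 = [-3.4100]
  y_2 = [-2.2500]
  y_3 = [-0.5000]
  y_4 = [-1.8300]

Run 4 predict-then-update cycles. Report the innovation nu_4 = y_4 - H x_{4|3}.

innov = [-0.0078]

step 1: x^-=[-0.7700]  P^-=[0.8702]  S=[1.2302]  K=[0.7074]  nu=[-2.6400]  x^+=[-2.6374]  P^+=[0.2547]
step 2: x^-=[-2.9012]  P^-=[0.4281]  S=[0.7881]  K=[0.5432]  nu=[0.6512]  x^+=[-2.5474]  P^+=[0.1956]
step 3: x^-=[-2.8022]  P^-=[0.3566]  S=[0.7166]  K=[0.4976]  nu=[2.3022]  x^+=[-1.6565]  P^+=[0.1792]
step 4: x^-=[-1.8222]  P^-=[0.3368]  S=[0.6968]  K=[0.4833]  nu=[-0.0078]  x^+=[-1.8260]  P^+=[0.1740]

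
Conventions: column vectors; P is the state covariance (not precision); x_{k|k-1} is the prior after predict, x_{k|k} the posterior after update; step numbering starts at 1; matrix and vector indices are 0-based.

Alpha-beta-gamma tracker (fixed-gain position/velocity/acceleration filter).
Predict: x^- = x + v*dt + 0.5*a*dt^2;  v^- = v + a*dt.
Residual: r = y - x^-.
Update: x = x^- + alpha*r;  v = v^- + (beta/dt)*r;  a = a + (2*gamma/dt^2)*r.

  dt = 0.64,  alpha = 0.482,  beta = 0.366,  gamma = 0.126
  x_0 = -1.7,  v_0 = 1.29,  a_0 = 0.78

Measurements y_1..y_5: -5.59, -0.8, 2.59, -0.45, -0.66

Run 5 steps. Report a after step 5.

step 1: x_pred=-0.7147  r=-4.8753  x^+=-3.0646  v^+=-0.9989  a^+=-2.2195
step 2: x_pred=-4.1584  r=3.3584  x^+=-2.5397  v^+=-0.4988  a^+=-0.1533
step 3: x_pred=-2.8903  r=5.4803  x^+=-0.2488  v^+=2.5372  a^+=3.2184
step 4: x_pred=2.0341  r=-2.4841  x^+=0.8368  v^+=3.1763  a^+=1.6900
step 5: x_pred=3.2157  r=-3.8757  x^+=1.3476  v^+=2.0415  a^+=-0.6944

a_post = -0.6944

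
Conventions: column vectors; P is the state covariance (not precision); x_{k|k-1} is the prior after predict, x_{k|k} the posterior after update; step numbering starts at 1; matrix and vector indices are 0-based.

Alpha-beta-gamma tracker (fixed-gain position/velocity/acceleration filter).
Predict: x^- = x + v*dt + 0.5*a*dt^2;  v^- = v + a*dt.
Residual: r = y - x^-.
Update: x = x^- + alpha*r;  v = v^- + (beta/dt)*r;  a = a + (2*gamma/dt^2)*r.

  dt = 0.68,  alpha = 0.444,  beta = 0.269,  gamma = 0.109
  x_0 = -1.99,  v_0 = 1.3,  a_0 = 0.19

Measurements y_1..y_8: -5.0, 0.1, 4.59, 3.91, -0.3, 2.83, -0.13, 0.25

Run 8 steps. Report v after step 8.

v_post = -5.4782

step 1: x_pred=-1.0621  r=-3.9379  x^+=-2.8105  v^+=-0.1286  a^+=-1.6665
step 2: x_pred=-3.2833  r=3.3833  x^+=-1.7811  v^+=0.0765  a^+=-0.0715
step 3: x_pred=-1.7456  r=6.3356  x^+=1.0674  v^+=2.5342  a^+=2.9154
step 4: x_pred=3.4647  r=0.4453  x^+=3.6624  v^+=4.6928  a^+=3.1254
step 5: x_pred=7.5761  r=-7.8761  x^+=4.0791  v^+=3.7024  a^+=-0.5879
step 6: x_pred=6.4608  r=-3.6308  x^+=4.8487  v^+=1.8663  a^+=-2.2996
step 7: x_pred=5.5862  r=-5.7162  x^+=3.0482  v^+=-1.9587  a^+=-4.9945
step 8: x_pred=0.5615  r=-0.3115  x^+=0.4232  v^+=-5.4782  a^+=-5.1414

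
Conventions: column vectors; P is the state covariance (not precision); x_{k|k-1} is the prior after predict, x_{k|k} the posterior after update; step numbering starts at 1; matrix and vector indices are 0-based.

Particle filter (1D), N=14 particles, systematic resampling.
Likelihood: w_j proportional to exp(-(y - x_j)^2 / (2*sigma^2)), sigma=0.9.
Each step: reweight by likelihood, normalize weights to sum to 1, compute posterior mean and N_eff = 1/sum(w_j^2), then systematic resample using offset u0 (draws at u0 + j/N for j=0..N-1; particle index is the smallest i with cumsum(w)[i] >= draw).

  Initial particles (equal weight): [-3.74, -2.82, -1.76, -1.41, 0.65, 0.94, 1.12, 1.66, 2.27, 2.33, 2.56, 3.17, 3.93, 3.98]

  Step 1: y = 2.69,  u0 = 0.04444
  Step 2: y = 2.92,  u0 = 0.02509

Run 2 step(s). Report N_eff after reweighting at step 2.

N_eff = 12.6186

step 1: w=[0.0000, 0.0000, 0.0000, 0.0000, 0.0142, 0.0280, 0.0405, 0.0964, 0.1665, 0.1713, 0.1837, 0.1610, 0.0718, 0.0664]  mean=2.5456  Neff=7.2340  idx=[6, 7, 8, 8, 8, 9, 9, 10, 10, 10, 11, 11, 12, 13]
step 2: w=[0.0133, 0.0369, 0.0758, 0.0758, 0.0758, 0.0794, 0.0794, 0.0908, 0.0908, 0.0908, 0.0947, 0.0947, 0.0524, 0.0492]  mean=2.6623  Neff=12.6186  idx=[1, 2, 3, 4, 5, 6, 7, 7, 8, 9, 10, 11, 11, 13]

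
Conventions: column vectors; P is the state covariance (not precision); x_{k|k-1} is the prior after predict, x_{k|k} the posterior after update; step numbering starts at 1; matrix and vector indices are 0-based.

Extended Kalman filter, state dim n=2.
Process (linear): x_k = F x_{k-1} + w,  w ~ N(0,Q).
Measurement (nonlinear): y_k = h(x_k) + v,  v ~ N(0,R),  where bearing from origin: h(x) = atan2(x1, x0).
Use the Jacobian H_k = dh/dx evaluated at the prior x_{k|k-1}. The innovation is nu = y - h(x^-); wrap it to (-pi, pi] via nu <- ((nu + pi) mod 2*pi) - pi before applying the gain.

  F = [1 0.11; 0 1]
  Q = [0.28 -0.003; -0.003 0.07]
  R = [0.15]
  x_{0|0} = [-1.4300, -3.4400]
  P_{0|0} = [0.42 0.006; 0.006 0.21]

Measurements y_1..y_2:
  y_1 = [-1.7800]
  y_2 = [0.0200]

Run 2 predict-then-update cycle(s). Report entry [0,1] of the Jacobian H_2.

H_jac[0,1] = -0.1230

step 1: x^-=[-1.8084, -3.4400]  P^-=[0.7039 0.0261; 0.0261 0.2800]  H_jac=[0.2278 -0.1197]  S=[0.1891]  K=[0.8312; -0.1458]  nu=[0.2748]  x^+=[-1.5800, -3.4801]  P^+=[0.5732 0.0490; 0.0490 0.2760]
step 2: x^-=[-1.9628, -3.4801]  P^-=[0.8673 0.0764; 0.0764 0.3460]  H_jac=[0.2180 -0.1230]  S=[0.1924]  K=[0.9341; -0.1346]  nu=[2.1043]  x^+=[0.0030, -3.7633]  P^+=[0.6995 0.1006; 0.1006 0.3425]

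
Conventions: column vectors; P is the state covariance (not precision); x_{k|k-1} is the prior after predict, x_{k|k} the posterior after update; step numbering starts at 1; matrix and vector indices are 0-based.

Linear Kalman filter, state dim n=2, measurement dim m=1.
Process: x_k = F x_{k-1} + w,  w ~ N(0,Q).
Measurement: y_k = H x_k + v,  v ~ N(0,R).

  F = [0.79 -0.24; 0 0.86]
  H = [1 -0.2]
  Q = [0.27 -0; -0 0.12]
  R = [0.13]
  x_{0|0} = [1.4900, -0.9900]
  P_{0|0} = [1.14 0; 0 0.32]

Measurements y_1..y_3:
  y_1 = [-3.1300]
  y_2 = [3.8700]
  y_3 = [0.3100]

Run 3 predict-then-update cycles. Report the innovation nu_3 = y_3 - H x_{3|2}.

innov = [-1.9422]

step 1: x^-=[1.4147, -0.8514]  P^-=[0.9999 -0.0660; -0.0660 0.3567]  S=[1.1706]  K=[0.8655; -0.1174]  nu=[-4.7150]  x^+=[-2.6660, -0.2980]  P^+=[0.1231 0.0529; 0.0529 0.3405]
step 2: x^-=[-2.0346, -0.2563]  P^-=[0.3464 -0.0344; -0.0344 0.3719]  S=[0.5050]  K=[0.6995; -0.2153]  nu=[5.8533]  x^+=[2.0599, -1.5168]  P^+=[0.0993 0.0417; 0.0417 0.3484]
step 3: x^-=[1.9913, -1.3045]  P^-=[0.3362 -0.0436; -0.0436 0.3777]  S=[0.4988]  K=[0.6916; -0.2389]  nu=[-1.9422]  x^+=[0.6481, -0.8405]  P^+=[0.0977 0.0388; 0.0388 0.3493]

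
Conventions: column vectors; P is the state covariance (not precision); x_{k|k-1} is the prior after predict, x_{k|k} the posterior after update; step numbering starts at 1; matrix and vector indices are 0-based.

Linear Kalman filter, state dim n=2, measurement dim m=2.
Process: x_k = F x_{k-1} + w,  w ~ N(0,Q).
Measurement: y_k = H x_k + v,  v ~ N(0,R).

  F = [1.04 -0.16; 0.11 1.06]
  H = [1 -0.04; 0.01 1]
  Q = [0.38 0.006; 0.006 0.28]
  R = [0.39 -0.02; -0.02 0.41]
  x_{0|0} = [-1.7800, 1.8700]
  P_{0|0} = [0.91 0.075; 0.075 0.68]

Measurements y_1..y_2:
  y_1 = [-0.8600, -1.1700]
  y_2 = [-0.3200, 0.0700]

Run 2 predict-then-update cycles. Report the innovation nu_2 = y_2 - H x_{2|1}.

innov = [0.8877, 0.5617]

step 1: x^-=[-2.1504, 1.7864]  P^-=[1.3567 0.0761; 0.0761 1.0725]  S=[1.7423 0.0268; 0.0268 1.4842]  K=[0.7762 0.0464; 0.0080 0.7230]  nu=[1.3619, -2.9349]  x^+=[-1.2296, -0.3247]  P^+=[0.3018 0.0005; 0.0005 0.2963]
step 2: x^-=[-1.2268, -0.4795]  P^-=[0.7139 -0.0092; -0.0092 0.6167]  S=[1.1056 -0.0467; -0.0467 1.0265]  K=[0.6472 0.0275; -0.0053 0.6004]  nu=[0.8877, 0.5617]  x^+=[-0.6369, -0.1469]  P^+=[0.2517 -0.0042; -0.0042 0.2463]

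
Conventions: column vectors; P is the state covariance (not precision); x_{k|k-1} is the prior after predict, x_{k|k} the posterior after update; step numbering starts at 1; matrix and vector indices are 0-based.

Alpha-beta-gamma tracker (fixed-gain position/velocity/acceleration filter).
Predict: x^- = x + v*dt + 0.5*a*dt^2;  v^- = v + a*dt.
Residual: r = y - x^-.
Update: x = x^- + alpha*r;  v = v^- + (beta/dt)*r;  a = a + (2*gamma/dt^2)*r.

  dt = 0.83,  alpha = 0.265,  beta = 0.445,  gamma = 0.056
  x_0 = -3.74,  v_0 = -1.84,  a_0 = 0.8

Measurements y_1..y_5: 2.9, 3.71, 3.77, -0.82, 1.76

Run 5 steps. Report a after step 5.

step 1: x_pred=-4.9916  r=7.8916  x^+=-2.9004  v^+=3.0551  a^+=2.0830
step 2: x_pred=0.3528  r=3.3572  x^+=1.2425  v^+=6.5839  a^+=2.6288
step 3: x_pred=7.6126  r=-3.8426  x^+=6.5943  v^+=6.7056  a^+=2.0041
step 4: x_pred=12.8503  r=-13.6703  x^+=9.2276  v^+=1.0398  a^+=-0.2184
step 5: x_pred=10.0154  r=-8.2554  x^+=7.8277  v^+=-3.5676  a^+=-1.5605

a_post = -1.5605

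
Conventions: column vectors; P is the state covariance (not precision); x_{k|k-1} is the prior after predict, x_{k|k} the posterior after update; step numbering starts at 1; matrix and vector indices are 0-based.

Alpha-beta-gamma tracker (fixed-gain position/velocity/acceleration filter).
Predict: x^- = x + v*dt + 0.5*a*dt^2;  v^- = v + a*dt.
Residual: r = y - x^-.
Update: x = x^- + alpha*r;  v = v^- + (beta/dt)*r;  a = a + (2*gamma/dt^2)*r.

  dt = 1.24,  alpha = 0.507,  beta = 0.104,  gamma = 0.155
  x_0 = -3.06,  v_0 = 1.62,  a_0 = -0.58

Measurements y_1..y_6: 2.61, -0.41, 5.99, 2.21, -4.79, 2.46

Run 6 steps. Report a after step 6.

step 1: x_pred=-1.4971  r=4.1071  x^+=0.5852  v^+=1.2453  a^+=0.2480
step 2: x_pred=2.3200  r=-2.7300  x^+=0.9359  v^+=1.3239  a^+=-0.3024
step 3: x_pred=2.3450  r=3.6450  x^+=4.1930  v^+=1.2546  a^+=0.4325
step 4: x_pred=6.0813  r=-3.8713  x^+=4.1186  v^+=1.4663  a^+=-0.3480
step 5: x_pred=5.6692  r=-10.4592  x^+=0.3664  v^+=0.1575  a^+=-2.4567
step 6: x_pred=-1.3270  r=3.7870  x^+=0.5930  v^+=-2.5712  a^+=-1.6932

a_post = -1.6932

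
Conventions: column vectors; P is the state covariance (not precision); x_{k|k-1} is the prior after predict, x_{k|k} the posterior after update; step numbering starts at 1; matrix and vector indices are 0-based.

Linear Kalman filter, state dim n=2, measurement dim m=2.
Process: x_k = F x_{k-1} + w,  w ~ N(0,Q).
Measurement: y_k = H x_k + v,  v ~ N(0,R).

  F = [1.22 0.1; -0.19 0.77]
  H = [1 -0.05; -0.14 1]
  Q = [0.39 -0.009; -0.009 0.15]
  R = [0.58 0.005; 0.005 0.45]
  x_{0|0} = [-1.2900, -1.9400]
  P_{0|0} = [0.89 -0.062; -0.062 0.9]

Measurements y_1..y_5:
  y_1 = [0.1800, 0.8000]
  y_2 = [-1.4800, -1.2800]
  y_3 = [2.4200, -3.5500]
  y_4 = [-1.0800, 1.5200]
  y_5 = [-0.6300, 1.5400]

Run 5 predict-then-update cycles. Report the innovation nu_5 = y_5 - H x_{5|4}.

innov = [-0.0672, 1.5919]

step 1: x^-=[-1.7678, -1.2487]  P^-=[1.7085 -0.2031; -0.2031 0.7339]  S=[2.3107 -0.4754; -0.4754 1.2742]  K=[0.7283 -0.0754; 0.0209 0.6061]  nu=[1.8854, 1.8012]  x^+=[-0.5305, -0.1176]  P^+=[0.4235 0.0290; 0.0290 0.2769]
step 2: x^-=[-0.6589, 0.0102]  P^-=[1.0302 -0.0591; -0.0591 0.3210]  S=[1.6169 -0.2148; -0.2148 0.8077]  K=[0.6277 -0.0848; 0.0079 0.4097]  nu=[-0.8206, -1.3825]  x^+=[-1.0567, -0.5627]  P^+=[0.3644 0.0160; 0.0160 0.1867]
step 3: x^-=[-1.3455, -0.2325]  P^-=[0.9382 -0.0644; -0.0644 0.2691]  S=[1.5253 -0.2046; -0.2046 0.7556]  K=[0.6044 -0.0954; -0.0017 0.3677]  nu=[3.7538, -3.5058]  x^+=[1.2577, -1.5280]  P^+=[0.3505 0.0092; 0.0092 0.1667]
step 4: x^-=[1.3816, -1.4155]  P^-=[0.9156 -0.0690; -0.0690 0.2588]  S=[1.5032 -0.2056; -0.2056 0.7461]  K=[0.5978 -0.0995; -0.0055 0.3583]  nu=[-2.5323, 3.1289]  x^+=[-0.4437, -0.2804]  P^+=[0.3466 0.0067; 0.0067 0.1622]
step 5: x^-=[-0.5694, -0.1316]  P^-=[0.9091 -0.0707; -0.0707 0.2567]  S=[1.4968 -0.2063; -0.2063 0.7443]  K=[0.5958 -0.1008; -0.0067 0.3563]  nu=[-0.0672, 1.5919]  x^+=[-0.7699, 0.4361]  P^+=[0.3454 0.0060; 0.0060 0.1611]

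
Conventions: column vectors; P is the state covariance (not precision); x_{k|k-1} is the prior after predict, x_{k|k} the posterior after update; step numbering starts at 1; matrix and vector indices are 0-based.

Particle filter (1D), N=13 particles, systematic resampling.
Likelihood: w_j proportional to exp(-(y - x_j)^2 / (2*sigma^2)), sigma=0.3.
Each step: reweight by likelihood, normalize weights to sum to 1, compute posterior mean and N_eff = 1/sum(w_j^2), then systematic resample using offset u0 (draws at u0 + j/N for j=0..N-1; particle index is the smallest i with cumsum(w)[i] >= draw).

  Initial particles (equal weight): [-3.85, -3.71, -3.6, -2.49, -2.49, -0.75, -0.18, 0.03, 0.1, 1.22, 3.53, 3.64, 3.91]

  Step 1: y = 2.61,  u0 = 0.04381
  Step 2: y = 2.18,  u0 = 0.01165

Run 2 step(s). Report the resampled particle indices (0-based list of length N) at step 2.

step 1: w=[0.0000, 0.0000, 0.0000, 0.0000, 0.0000, 0.0000, 0.0000, 0.0000, 0.0000, 0.0018, 0.7603, 0.2309, 0.0070]  mean=3.5538  Neff=1.5839  idx=[10, 10, 10, 10, 10, 10, 10, 10, 10, 10, 11, 11, 11]
step 2: w=[0.0949, 0.0949, 0.0949, 0.0949, 0.0949, 0.0949, 0.0949, 0.0949, 0.0949, 0.0949, 0.0170, 0.0170, 0.0170]  mean=3.5356  Neff=11.0000  idx=[0, 0, 1, 2, 3, 4, 4, 5, 6, 7, 8, 9, 9]

resampled_idx = [0, 0, 1, 2, 3, 4, 4, 5, 6, 7, 8, 9, 9]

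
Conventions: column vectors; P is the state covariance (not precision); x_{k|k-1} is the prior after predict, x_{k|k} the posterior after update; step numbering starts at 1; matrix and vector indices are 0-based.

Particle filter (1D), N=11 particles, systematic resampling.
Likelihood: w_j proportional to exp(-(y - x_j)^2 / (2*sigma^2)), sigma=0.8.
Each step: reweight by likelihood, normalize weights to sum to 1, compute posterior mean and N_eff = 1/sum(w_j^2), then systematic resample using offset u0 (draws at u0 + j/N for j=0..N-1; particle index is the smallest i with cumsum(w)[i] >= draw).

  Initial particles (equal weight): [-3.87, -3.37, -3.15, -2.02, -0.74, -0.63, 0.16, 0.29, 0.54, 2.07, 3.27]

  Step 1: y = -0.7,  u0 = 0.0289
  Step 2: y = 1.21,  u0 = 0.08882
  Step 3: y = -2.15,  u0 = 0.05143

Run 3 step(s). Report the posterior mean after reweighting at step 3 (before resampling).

post_mean = -0.3106

step 1: w=[0.0001, 0.0011, 0.0026, 0.0713, 0.2779, 0.2772, 0.1561, 0.1294, 0.0837, 0.0007, 0.0000]  mean=-0.4272  Neff=4.8249  idx=[3, 4, 4, 4, 5, 5, 5, 6, 6, 7, 8]
step 2: w=[0.0001, 0.0211, 0.0211, 0.0211, 0.0292, 0.0292, 0.0292, 0.1737, 0.1737, 0.2122, 0.2895]  mean=0.1712  Neff=5.1797  idx=[4, 7, 7, 8, 8, 9, 9, 10, 10, 10, 10]
step 3: w=[0.6339, 0.0596, 0.0596, 0.0596, 0.0596, 0.0368, 0.0368, 0.0135, 0.0135, 0.0135, 0.0135]  mean=-0.3106  Neff=2.3841  idx=[0, 0, 0, 0, 0, 0, 0, 1, 3, 4, 8]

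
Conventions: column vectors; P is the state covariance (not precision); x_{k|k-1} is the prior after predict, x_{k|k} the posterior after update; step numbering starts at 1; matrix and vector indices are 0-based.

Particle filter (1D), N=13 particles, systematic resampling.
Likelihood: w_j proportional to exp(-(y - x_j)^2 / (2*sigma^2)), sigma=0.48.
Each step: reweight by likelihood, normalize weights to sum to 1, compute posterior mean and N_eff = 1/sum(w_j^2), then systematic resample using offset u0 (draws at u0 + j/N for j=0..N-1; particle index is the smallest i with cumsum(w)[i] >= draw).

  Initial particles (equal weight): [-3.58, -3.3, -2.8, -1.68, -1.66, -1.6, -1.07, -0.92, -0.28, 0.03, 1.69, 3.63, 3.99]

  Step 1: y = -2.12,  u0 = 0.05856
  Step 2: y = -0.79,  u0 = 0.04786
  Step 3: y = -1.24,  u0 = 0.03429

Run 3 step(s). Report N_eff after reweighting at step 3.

step 1: w=[0.0041, 0.0202, 0.1524, 0.2731, 0.2626, 0.2311, 0.0380, 0.0183, 0.0003, 0.0000, 0.0000, 0.0000, 0.0000]  mean=-1.8300  Neff=4.4973  idx=[2, 2, 3, 3, 3, 3, 4, 4, 4, 5, 5, 5, 7]
step 2: w=[0.0001, 0.0001, 0.0601, 0.0601, 0.0601, 0.0601, 0.0648, 0.0648, 0.0648, 0.0807, 0.0807, 0.0807, 0.3230]  mean=-1.4114  Neff=6.6255  idx=[2, 4, 5, 6, 7, 8, 9, 10, 11, 12, 12, 12, 12]
step 3: w=[0.0693, 0.0693, 0.0693, 0.0719, 0.0719, 0.0719, 0.0796, 0.0796, 0.0796, 0.0844, 0.0844, 0.0844, 0.0844]  mean=-1.3999  Neff=12.9164  idx=[0, 1, 2, 3, 4, 5, 6, 7, 8, 9, 10, 11, 12]

N_eff = 12.9164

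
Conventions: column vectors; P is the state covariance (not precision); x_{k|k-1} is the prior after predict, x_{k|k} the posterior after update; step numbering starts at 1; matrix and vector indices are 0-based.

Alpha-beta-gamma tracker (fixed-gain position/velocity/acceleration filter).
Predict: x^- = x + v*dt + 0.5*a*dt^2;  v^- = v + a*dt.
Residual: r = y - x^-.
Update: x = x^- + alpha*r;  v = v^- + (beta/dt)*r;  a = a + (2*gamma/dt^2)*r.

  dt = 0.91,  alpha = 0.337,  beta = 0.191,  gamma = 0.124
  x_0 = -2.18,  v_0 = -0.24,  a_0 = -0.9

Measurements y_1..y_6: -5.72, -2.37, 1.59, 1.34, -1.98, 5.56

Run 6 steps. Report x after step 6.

step 1: x_pred=-2.7710  r=-2.9490  x^+=-3.7648  v^+=-1.6780  a^+=-1.7832
step 2: x_pred=-6.0301  r=3.6601  x^+=-4.7966  v^+=-2.5324  a^+=-0.6870
step 3: x_pred=-7.3856  r=8.9756  x^+=-4.3608  v^+=-1.2737  a^+=2.0010
step 4: x_pred=-4.6914  r=6.0314  x^+=-2.6588  v^+=1.8131  a^+=3.8073
step 5: x_pred=0.5675  r=-2.5475  x^+=-0.2910  v^+=4.7430  a^+=3.0443
step 6: x_pred=5.2857  r=0.2743  x^+=5.3781  v^+=7.5710  a^+=3.1265

x_post = 5.3781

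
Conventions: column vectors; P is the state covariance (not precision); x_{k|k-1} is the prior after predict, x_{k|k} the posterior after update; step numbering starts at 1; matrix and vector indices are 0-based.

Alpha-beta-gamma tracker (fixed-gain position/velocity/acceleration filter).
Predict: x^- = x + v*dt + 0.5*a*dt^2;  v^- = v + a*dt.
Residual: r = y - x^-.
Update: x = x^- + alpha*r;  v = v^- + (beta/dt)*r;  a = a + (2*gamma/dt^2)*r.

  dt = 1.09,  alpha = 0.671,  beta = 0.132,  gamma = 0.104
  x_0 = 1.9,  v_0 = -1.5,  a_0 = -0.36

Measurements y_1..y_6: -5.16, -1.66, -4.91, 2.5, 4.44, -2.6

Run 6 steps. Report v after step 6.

step 1: x_pred=0.0511  r=-5.2111  x^+=-3.4455  v^+=-2.5235  a^+=-1.2723
step 2: x_pred=-6.9519  r=5.2919  x^+=-3.4010  v^+=-3.2694  a^+=-0.3459
step 3: x_pred=-7.1702  r=2.2602  x^+=-5.6536  v^+=-3.3727  a^+=0.0498
step 4: x_pred=-9.3002  r=11.8002  x^+=-1.3823  v^+=-1.8894  a^+=2.1157
step 5: x_pred=-2.1849  r=6.6249  x^+=2.2604  v^+=1.2190  a^+=3.2755
step 6: x_pred=5.5350  r=-8.1350  x^+=0.0764  v^+=3.8042  a^+=1.8513

v_post = 3.8042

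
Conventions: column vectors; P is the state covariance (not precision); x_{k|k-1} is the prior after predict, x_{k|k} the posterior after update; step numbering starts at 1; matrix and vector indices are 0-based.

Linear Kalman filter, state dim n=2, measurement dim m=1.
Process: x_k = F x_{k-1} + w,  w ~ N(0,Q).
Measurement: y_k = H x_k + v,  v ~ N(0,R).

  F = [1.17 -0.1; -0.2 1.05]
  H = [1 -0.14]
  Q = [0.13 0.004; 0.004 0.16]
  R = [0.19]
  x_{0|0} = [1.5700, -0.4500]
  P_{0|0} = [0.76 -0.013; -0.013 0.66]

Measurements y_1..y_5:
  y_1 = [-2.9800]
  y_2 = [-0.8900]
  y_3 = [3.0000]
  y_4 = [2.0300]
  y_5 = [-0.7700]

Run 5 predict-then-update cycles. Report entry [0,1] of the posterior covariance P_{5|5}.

P_post[0,1] = 0.1031

step 1: x^-=[1.8819, -0.7865]  P^-=[1.1800 -0.2594; -0.2594 0.9235]  S=[1.4607]  K=[0.8327; -0.2661]  nu=[-4.9720]  x^+=[-2.2582, 0.5364]  P^+=[0.1672 0.0643; 0.0643 0.8201]
step 2: x^-=[-2.6957, 1.0149]  P^-=[0.3521 -0.0410; -0.0410 1.0439]  S=[0.5740]  K=[0.6233; -0.3260]  nu=[1.9478]  x^+=[-1.4816, 0.3798]  P^+=[0.1290 0.0756; 0.0756 0.9828]
step 3: x^-=[-1.7714, 0.6951]  P^-=[0.2987 -0.0349; -0.0349 1.2170]  S=[0.5224]  K=[0.5813; -0.3930]  nu=[4.8687]  x^+=[1.0586, -1.2185]  P^+=[0.1223 0.0844; 0.0844 1.1363]
step 4: x^-=[1.3604, -1.4911]  P^-=[0.2890 -0.0385; -0.0385 1.3822]  S=[0.5169]  K=[0.5695; -0.4490]  nu=[0.4609]  x^+=[1.6229, -1.6980]  P^+=[0.1213 0.0936; 0.0936 1.2780]
step 5: x^-=[2.0685, -2.1075]  P^-=[0.2869 -0.0417; -0.0417 1.5345]  S=[0.5187]  K=[0.5645; -0.4946]  nu=[-3.1336]  x^+=[0.2998, -0.5577]  P^+=[0.1217 0.1031; 0.1031 1.4077]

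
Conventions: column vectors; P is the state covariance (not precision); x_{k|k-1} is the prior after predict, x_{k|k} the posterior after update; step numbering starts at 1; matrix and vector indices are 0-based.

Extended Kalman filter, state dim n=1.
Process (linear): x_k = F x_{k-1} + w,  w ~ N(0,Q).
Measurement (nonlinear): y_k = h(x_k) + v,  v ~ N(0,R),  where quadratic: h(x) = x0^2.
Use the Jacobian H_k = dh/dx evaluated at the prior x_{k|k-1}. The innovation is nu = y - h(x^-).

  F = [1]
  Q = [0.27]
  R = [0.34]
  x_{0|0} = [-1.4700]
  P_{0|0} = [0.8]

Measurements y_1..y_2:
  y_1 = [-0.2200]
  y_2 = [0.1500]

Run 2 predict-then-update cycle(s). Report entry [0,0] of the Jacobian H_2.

H_jac[0,0] = -1.3778

step 1: x^-=[-1.4700]  P^-=[1.0700]  H_jac=[-2.9400]  S=[9.5887]  K=[-0.3281]  nu=[-2.3809]  x^+=[-0.6889]  P^+=[0.0379]
step 2: x^-=[-0.6889]  P^-=[0.3079]  H_jac=[-1.3778]  S=[0.9245]  K=[-0.4589]  nu=[-0.3246]  x^+=[-0.5399]  P^+=[0.1132]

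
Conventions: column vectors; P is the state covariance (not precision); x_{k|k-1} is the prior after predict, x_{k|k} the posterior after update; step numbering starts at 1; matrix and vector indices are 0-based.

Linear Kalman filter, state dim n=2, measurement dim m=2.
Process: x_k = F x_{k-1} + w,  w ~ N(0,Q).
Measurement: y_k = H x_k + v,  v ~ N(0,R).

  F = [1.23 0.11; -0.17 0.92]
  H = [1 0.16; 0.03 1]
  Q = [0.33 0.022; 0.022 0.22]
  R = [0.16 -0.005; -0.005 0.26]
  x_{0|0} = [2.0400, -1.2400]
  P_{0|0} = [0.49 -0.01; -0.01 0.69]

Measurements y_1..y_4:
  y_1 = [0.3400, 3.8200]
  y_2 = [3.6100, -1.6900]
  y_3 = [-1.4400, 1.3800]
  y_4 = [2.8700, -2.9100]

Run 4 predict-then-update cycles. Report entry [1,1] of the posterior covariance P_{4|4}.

step 1: x^-=[2.3728, -1.4876]  P^-=[1.0770 -0.0218; -0.0218 0.8213]  S=[1.2510 0.1369; 0.1369 1.0810]  K=[0.8690 -0.1003; 0.0047 0.7586]  nu=[-1.7948, 5.2364]  x^+=[0.2880, 2.4763]  P^+=[0.1451 -0.0348; -0.0348 0.1983]
step 2: x^-=[0.6267, 2.2293]  P^-=[0.5425 -0.0270; -0.0270 0.4029]  S=[0.7042 0.0486; 0.0486 0.6617]  K=[0.7693 -0.0727; 0.0113 0.6067]  nu=[2.6267, -3.9381]  x^+=[2.9337, -0.1304]  P^+=[0.1277 -0.0266; -0.0266 0.1585]
step 3: x^-=[3.5940, -0.6187]  P^-=[0.5179 -0.0182; -0.0182 0.3662]  S=[0.6815 0.0508; 0.0508 0.6255]  K=[0.7607 -0.0661; 0.0157 0.5832]  nu=[-4.9351, 1.8909]  x^+=[-0.2849, 0.4064]  P^+=[0.1260 -0.0248; -0.0248 0.1523]
step 4: x^-=[-0.3057, 0.4224]  P^-=[0.5158 -0.0165; -0.0165 0.3603]  S=[0.6797 0.0515; 0.0515 0.6198]  K=[0.7598 -0.0648; 0.0166 0.5792]  nu=[3.1081, -3.3232]  x^+=[2.2715, -1.4506]  P^+=[0.1258 -0.0244; -0.0244 0.1512]

P_post[1,1] = 0.1512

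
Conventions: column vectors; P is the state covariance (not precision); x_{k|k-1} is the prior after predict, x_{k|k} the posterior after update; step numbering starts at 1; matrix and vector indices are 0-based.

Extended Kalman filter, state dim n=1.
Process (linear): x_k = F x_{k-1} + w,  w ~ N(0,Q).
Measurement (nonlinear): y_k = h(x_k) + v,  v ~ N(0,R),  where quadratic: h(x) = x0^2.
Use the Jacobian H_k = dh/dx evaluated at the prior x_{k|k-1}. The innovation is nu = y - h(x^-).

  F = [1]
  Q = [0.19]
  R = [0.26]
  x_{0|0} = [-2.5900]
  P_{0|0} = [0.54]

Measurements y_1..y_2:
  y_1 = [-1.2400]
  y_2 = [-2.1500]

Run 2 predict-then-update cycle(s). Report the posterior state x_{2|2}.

x_post = [0.1238]

step 1: x^-=[-2.5900]  P^-=[0.7300]  H_jac=[-5.1800]  S=[19.8477]  K=[-0.1905]  nu=[-7.9481]  x^+=[-1.0757]  P^+=[0.0096]
step 2: x^-=[-1.0757]  P^-=[0.1996]  H_jac=[-2.1514]  S=[1.1837]  K=[-0.3627]  nu=[-3.3072]  x^+=[0.1238]  P^+=[0.0438]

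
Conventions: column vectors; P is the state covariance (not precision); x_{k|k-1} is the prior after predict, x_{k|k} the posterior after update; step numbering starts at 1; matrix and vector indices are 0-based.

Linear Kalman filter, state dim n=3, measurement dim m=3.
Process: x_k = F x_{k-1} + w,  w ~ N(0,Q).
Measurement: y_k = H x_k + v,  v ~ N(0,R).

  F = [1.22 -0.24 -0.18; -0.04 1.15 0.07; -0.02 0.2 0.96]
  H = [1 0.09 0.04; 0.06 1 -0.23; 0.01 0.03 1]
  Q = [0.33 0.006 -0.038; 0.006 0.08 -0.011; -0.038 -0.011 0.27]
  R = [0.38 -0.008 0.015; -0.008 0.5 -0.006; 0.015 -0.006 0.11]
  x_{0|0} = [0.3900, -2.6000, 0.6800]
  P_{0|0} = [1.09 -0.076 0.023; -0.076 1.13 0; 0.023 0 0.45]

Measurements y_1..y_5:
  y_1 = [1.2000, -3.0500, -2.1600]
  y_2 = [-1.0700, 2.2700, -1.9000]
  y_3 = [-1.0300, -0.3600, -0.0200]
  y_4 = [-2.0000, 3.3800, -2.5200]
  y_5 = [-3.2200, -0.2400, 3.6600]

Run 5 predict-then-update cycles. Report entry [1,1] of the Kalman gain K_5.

K[1,1] = 0.4128

step 1: x^-=[0.9774, -2.9580, 0.1250]  P^-=[2.0664 -0.4700 -0.1885; -0.4700 1.5852 0.2815; -0.1885 0.2815 0.7301]  S=[2.3628 -0.1722 -0.1083; -0.1722 1.9506 0.1380; -0.1083 0.1380 0.8545]  K=[0.8438 -0.0740 -0.0940; -0.0682 0.7412 0.2512; -0.0180 -0.0101 0.8614]  nu=[0.4838, -0.1219, -2.2060]  x^+=[1.6021, -3.6355, -1.7827]  P^+=[0.3254 -0.0624 0.0014; -0.0624 0.3761 0.0115; 0.0014 0.0115 0.0942]
step 2: x^-=[3.1480, -4.3697, -2.4705]  P^-=[0.8759 -0.2054 -0.0972; -0.2054 0.5859 0.0968; -0.0972 0.0968 0.3768]  S=[1.2172 -0.0887 -0.0544; -0.0887 1.0425 0.0135; -0.0544 0.0135 0.4912]  K=[0.6914 -0.0649 -0.1143; -0.0752 0.5198 0.2061; -0.0266 -0.0081 0.7684]  nu=[-3.7259, 5.8826, 0.6701]  x^+=[0.1137, -0.8940, -1.9042]  P^+=[0.2665 -0.0539 -0.0029; -0.0539 0.2650 0.0110; -0.0029 0.0110 0.0839]
step 3: x^-=[0.6960, -1.1659, -2.0091]  P^-=[0.7784 -0.1601 -0.0914; -0.1601 0.4381 0.0699; -0.0914 0.0699 0.3628]  S=[1.1269 -0.0640 -0.0516; -0.0640 0.9112 -0.0136; -0.0516 -0.0136 0.4755]  K=[0.6662 -0.0563 -0.1154; -0.0710 0.4502 0.1764; -0.0285 -0.0115 0.7620]  nu=[-1.5407, 0.3021, 2.0171]  x^+=[-0.5802, -0.5647, -0.4317]  P^+=[0.2564 -0.0490 -0.0035; -0.0490 0.2297 0.0092; -0.0035 0.0092 0.0832]
step 4: x^-=[-0.4946, -0.6564, -0.5158]  P^-=[0.7586 -0.1425 -0.0884; -0.1425 0.3906 0.0596; -0.0884 0.0596 0.3601]  S=[1.1100 -0.0527 -0.0493; -0.0527 0.8703 -0.0242; -0.0493 -0.0242 0.4722]  K=[0.6612 -0.0513 -0.1137; -0.0672 0.4237 0.1627; -0.0286 -0.0133 0.7607]  nu=[-1.4257, 3.9475, -1.9796]  x^+=[-1.4145, 0.7897, -2.0335]  P^+=[0.2543 -0.0463 -0.0034; -0.0463 0.2161 0.0083; -0.0034 0.0083 0.0831]
step 5: x^-=[-1.5492, 0.8224, -1.7659]  P^-=[0.7529 -0.1347 -0.0867; -0.1347 0.3722 0.0554; -0.0867 0.0554 0.3590]  S=[1.1057 -0.0472 -0.0480; -0.0472 0.8547 -0.0286; -0.0480 -0.0286 0.4710]  K=[0.6599 -0.0487 -0.1125; -0.0651 0.4128 0.1568; -0.0285 -0.0141 0.7603]  nu=[-1.6742, -1.3756, 5.4167]  x^+=[-3.1961, 1.2130, 2.4196]  P^+=[0.2536 -0.0449 -0.0034; -0.0449 0.2105 0.0079; -0.0034 0.0079 0.0831]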